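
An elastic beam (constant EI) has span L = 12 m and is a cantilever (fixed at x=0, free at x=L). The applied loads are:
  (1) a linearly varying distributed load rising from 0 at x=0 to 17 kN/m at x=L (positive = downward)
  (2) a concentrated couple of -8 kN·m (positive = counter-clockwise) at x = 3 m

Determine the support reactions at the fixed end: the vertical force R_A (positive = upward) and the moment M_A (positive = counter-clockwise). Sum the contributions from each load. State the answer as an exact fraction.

R_A = 102 kN, M_A = 824 kN·m

Load 1 — triangular load w₀=17 kN/m (0→w₀ over full span):
  R_A = w₀L/2 = 17·12/2 = 102 kN
  M_A = w₀L²/3 = 17·12²/3 = 816 kN·m
Load 2 — applied couple M₀=-8 kN·m at a=3 m (b=L-a=9):
  R_A = 0 kN
  M_A = -M₀ = -(-8) = 8 kN·m
Superposition: R_A = 102 kN, M_A = 824 kN·m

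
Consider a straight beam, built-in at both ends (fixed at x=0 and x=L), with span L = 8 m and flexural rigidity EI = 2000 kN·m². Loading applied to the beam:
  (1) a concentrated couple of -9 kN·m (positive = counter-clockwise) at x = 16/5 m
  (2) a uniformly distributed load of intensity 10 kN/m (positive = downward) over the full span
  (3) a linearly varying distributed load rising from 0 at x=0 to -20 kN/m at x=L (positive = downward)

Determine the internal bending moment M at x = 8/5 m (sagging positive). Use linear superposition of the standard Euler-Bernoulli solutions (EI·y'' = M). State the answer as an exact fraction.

Load 1 — applied couple M₀=-9 kN·m at a=16/5 m (b=L-a=24/5):
  M_1 = R_Ax - M_A  [x≤a] with R_A=-81/50, M_A=-27/25 = (-81/50)·(8/5) - (-27/25) = -189/125 kN·m
Load 2 — uniform load w=10 kN/m over full span:
  M_2 = wLx/2 - wL²/12 - wx²/2 = 10·8·(8/5)/2 - 10·8²/12 - 10·(8/5)²/2 = -32/15 kN·m
Load 3 — triangular load w₀=-20 kN/m (0→w₀ over full span):
  M_3 = 3w₀Lx/20 - w₀L²/30 - w₀x³/(6L) = 3·(-20)·8·(8/5)/20 - (-20)·8²/30 - (-20)·(8/5)³/(6·8) = 448/75 kN·m
Superposition: M = Σ M_i = 291/125 kN·m ≈ 2.328000 kN·m

M(8/5) = 291/125 kN·m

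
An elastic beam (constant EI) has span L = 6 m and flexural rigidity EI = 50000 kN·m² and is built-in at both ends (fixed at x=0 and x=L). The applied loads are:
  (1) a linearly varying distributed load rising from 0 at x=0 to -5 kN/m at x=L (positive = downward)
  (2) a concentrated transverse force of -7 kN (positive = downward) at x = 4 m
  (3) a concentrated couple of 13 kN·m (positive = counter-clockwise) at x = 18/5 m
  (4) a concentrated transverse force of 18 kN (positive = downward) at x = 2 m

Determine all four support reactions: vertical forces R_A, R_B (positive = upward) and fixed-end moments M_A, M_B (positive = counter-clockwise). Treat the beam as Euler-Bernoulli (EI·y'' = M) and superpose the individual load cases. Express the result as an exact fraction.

R_A = 13687/1350 kN, M_A = 2486/225 kN·m, R_B = -19087/1350 kN, M_B = 1976/225 kN·m

Load 1 — triangular load w₀=-5 kN/m (0→w₀ over full span):
  R_A = 3w₀L/20 = 3·(-5)·6/20 = -9/2 kN
  M_A = w₀L²/30 = (-5)·6²/30 = -6 kN·m
  R_B = 7w₀L/20 = 7·(-5)·6/20 = -21/2 kN
  M_B = -w₀L²/20 = -(-5)·6²/20 = 9 kN·m
Load 2 — point force P=-7 kN at a=4 m (b=L-a=2):
  R_A = Pb²(3a+b)/L³ = (-7)·2²·(3·4+2)/6³ = -49/27 kN
  M_A = Pab²/L² = (-7)·4·2²/6² = -28/9 kN·m
  R_B = Pa²(a+3b)/L³ = (-7)·4²·(4+3·2)/6³ = -140/27 kN
  M_B = -Pa²b/L² = -(-7)·4²·2/6² = 56/9 kN·m
Load 3 — applied couple M₀=13 kN·m at a=18/5 m (b=L-a=12/5):
  R_A = 6M₀ab/L³ = 6·13·(18/5)·(12/5)/6³ = 78/25 kN
  M_A = M₀b(2a-b)/L² = 13·(12/5)·(2·(18/5)-(12/5))/6² = 104/25 kN·m
  R_B = -6M₀ab/L³ = -6·13·(18/5)·(12/5)/6³ = -78/25 kN
  M_B = M₀a(2b-a)/L² = 13·(18/5)·(2·(12/5)-(18/5))/6² = 39/25 kN·m
Load 4 — point force P=18 kN at a=2 m (b=L-a=4):
  R_A = Pb²(3a+b)/L³ = 18·4²·(3·2+4)/6³ = 40/3 kN
  M_A = Pab²/L² = 18·2·4²/6² = 16 kN·m
  R_B = Pa²(a+3b)/L³ = 18·2²·(2+3·4)/6³ = 14/3 kN
  M_B = -Pa²b/L² = -18·2²·4/6² = -8 kN·m
Superposition: R_A = 13687/1350 kN, M_A = 2486/225 kN·m, R_B = -19087/1350 kN, M_B = 1976/225 kN·m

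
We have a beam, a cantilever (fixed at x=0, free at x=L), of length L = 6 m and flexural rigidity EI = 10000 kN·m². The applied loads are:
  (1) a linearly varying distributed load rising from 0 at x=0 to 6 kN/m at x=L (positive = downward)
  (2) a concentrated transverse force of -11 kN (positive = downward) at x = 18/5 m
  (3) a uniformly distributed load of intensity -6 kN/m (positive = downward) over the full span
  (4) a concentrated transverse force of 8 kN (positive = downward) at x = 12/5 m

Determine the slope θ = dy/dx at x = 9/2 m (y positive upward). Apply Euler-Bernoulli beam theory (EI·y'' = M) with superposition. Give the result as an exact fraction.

θ(9/2) = 326493/32000000 rad

Load 1 — triangular load w₀=6 kN/m (0→w₀ over full span):
  θ_1 = (w₀Lx²/4-w₀L²x/3-w₀x⁴/(24L))/EI = (6·6·(9/2)²/4-6·6²·(9/2)/3-6·(9/2)⁴/(24·6))/10000 = -20331/1280000 rad
Load 2 — point force P=-11 kN at a=18/5 m (b=L-a=12/5):
  θ_2 = -Pa²/(2EI)  [x>a] = -(-11)·(18/5)²/(2·10000) = 891/125000 rad
Load 3 — uniform load w=-6 kN/m over full span:
  θ_3 = -wx(x²-3Lx+3L²)/(6EI) = -(-6)·(9/2)·((9/2)²-3·6·(9/2)+3·6²)/(6·10000) = 1701/80000 rad
Load 4 — point force P=8 kN at a=12/5 m (b=L-a=18/5):
  θ_4 = -Pa²/(2EI)  [x>a] = -8·(12/5)²/(2·10000) = -36/15625 rad
Superposition: θ = Σ θ_i = 326493/32000000 rad ≈ 0.010203 rad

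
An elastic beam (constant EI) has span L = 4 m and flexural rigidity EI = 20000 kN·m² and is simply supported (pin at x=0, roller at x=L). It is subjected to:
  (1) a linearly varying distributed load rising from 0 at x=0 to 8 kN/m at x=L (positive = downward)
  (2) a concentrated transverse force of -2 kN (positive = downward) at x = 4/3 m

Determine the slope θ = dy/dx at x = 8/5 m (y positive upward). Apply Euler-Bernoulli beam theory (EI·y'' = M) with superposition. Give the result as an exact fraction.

θ(8/5) = -10553/63281250 rad

Load 1 — triangular load w₀=8 kN/m (0→w₀ over full span):
  θ_1 = -w₀(7L⁴-30L²x²+15x⁴)/(360LEI) = -8·(7·4⁴-30·4²·(8/5)²+15·(8/5)⁴)/(360·4·20000) = -646/3515625 rad
Load 2 — point force P=-2 kN at a=4/3 m (b=L-a=8/3):
  θ_2 = -Pa(2L²-6Lx+3x²+a²)/(6LEI)  [x>a] = -(-2)·(4/3)·(2·4²-6·4·(8/5)+3·(8/5)²+(4/3)²)/(6·4·20000) = 43/2531250 rad
Superposition: θ = Σ θ_i = -10553/63281250 rad ≈ -0.000167 rad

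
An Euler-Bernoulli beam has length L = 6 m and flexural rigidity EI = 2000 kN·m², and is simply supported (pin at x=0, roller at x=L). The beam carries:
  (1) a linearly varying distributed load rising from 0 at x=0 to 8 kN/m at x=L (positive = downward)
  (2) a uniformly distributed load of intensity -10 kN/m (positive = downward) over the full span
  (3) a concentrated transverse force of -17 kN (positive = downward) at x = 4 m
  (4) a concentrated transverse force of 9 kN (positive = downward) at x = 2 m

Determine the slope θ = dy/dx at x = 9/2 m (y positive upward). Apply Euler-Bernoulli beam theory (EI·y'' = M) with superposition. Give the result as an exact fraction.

θ(9/2) = -71509/2880000 rad

Load 1 — triangular load w₀=8 kN/m (0→w₀ over full span):
  θ_1 = -w₀(7L⁴-30L²x²+15x⁴)/(360LEI) = -8·(7·6⁴-30·6²·(9/2)²+15·(9/2)⁴)/(360·6·2000) = 3939/320000 rad
Load 2 — uniform load w=-10 kN/m over full span:
  θ_2 = -w(L³-6Lx²+4x³)/(24EI) = -(-10)·(6³-6·6·(9/2)²+4·(9/2)³)/(24·2000) = -99/3200 rad
Load 3 — point force P=-17 kN at a=4 m (b=L-a=2):
  θ_3 = -Pa(2L²-6Lx+3x²+a²)/(6LEI)  [x>a] = -(-17)·4·(2·6²-6·6·(9/2)+3·(9/2)²+4²)/(6·6·2000) = -901/72000 rad
Load 4 — point force P=9 kN at a=2 m (b=L-a=4):
  θ_4 = -Pa(2L²-6Lx+3x²+a²)/(6LEI)  [x>a] = -9·2·(2·6²-6·6·(9/2)+3·(9/2)²+2²)/(6·6·2000) = 101/16000 rad
Superposition: θ = Σ θ_i = -71509/2880000 rad ≈ -0.024830 rad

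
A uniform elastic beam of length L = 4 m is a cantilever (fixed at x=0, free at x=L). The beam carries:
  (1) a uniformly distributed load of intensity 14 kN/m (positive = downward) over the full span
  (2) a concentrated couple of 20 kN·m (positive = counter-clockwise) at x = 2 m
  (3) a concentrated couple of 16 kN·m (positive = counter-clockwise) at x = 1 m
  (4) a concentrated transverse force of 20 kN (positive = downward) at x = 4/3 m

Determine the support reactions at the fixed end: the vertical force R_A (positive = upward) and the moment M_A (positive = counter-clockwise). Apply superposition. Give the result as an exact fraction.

Load 1 — uniform load w=14 kN/m over full span:
  R_A = wL = 14·4 = 56 kN
  M_A = wL²/2 = 14·4²/2 = 112 kN·m
Load 2 — applied couple M₀=20 kN·m at a=2 m (b=L-a=2):
  R_A = 0 kN
  M_A = -M₀ = -20 kN·m
Load 3 — applied couple M₀=16 kN·m at a=1 m (b=L-a=3):
  R_A = 0 kN
  M_A = -M₀ = -16 kN·m
Load 4 — point force P=20 kN at a=4/3 m (b=L-a=8/3):
  R_A = P = 20 kN
  M_A = Pa = 20·(4/3) = 80/3 kN·m
Superposition: R_A = 76 kN, M_A = 308/3 kN·m

R_A = 76 kN, M_A = 308/3 kN·m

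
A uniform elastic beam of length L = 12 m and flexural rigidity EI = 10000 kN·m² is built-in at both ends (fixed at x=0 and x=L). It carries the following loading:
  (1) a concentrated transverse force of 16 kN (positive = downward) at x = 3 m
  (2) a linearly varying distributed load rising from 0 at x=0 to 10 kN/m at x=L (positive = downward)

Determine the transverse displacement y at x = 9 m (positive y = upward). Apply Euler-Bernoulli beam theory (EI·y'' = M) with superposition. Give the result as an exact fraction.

Load 1 — point force P=16 kN at a=3 m (b=L-a=9):
  y_1 = -Pa²(L-x)²(3bL-(3b+a)(L-x))/(6L³EI)  [x>a] = -16·3²·(12-9)²·(3·9·12-(3·9+3)·(12-9))/(6·12³·10000) = -117/40000 m
Load 2 — triangular load w₀=10 kN/m (0→w₀ over full span):
  y_2 = -w₀x²(L-x)²(x+2L)/(120LEI) = -10·9²·(12-9)²·(9+2·12)/(120·12·10000) = -2673/160000 m
Superposition: y = Σ y_i = -3141/160000 m ≈ -0.019631 m

y(9) = -3141/160000 m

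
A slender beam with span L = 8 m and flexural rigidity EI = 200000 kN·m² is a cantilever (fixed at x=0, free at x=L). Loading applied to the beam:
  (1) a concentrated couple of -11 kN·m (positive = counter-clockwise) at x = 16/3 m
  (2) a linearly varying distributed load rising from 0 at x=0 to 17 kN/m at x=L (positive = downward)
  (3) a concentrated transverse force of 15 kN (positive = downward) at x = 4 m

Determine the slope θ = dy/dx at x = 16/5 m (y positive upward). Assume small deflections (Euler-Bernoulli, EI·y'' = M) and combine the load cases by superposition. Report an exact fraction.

Load 1 — applied couple M₀=-11 kN·m at a=16/3 m (b=L-a=8/3):
  θ_1 = M₀x/EI  [x≤a] = (-11)·(16/5)/200000 = -11/62500 rad
Load 2 — triangular load w₀=17 kN/m (0→w₀ over full span):
  θ_2 = (w₀Lx²/4-w₀L²x/3-w₀x⁴/(24L))/EI = (17·8·(16/5)²/4-17·8²·(16/5)/3-17·(16/5)⁴/(24·8))/200000 = -8024/1953125 rad
Load 3 — point force P=15 kN at a=4 m (b=L-a=4):
  θ_3 = -Px(2a-x)/(2EI)  [x≤a] = -15·(16/5)·(2·4-(16/5))/(2·200000) = -9/15625 rad
Superposition: θ = Σ θ_i = -37971/7812500 rad ≈ -0.004860 rad

θ(16/5) = -37971/7812500 rad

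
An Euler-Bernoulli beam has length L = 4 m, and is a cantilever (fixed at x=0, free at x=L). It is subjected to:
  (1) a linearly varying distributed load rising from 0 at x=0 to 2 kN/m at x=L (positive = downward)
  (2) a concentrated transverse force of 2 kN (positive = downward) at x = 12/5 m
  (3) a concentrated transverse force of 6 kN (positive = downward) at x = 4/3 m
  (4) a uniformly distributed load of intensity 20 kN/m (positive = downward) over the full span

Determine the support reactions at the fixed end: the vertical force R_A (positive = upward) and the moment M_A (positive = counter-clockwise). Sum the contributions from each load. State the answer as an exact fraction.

Load 1 — triangular load w₀=2 kN/m (0→w₀ over full span):
  R_A = w₀L/2 = 2·4/2 = 4 kN
  M_A = w₀L²/3 = 2·4²/3 = 32/3 kN·m
Load 2 — point force P=2 kN at a=12/5 m (b=L-a=8/5):
  R_A = P = 2 kN
  M_A = Pa = 2·(12/5) = 24/5 kN·m
Load 3 — point force P=6 kN at a=4/3 m (b=L-a=8/3):
  R_A = P = 6 kN
  M_A = Pa = 6·(4/3) = 8 kN·m
Load 4 — uniform load w=20 kN/m over full span:
  R_A = wL = 20·4 = 80 kN
  M_A = wL²/2 = 20·4²/2 = 160 kN·m
Superposition: R_A = 92 kN, M_A = 2752/15 kN·m

R_A = 92 kN, M_A = 2752/15 kN·m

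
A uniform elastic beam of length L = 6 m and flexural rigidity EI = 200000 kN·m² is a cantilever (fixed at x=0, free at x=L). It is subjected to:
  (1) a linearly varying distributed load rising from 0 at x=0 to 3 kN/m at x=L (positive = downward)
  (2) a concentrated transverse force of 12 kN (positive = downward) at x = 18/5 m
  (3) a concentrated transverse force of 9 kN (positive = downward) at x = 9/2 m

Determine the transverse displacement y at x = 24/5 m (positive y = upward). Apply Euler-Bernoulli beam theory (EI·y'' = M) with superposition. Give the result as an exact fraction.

y(24/5) = -210024333/50000000000 m

Load 1 — triangular load w₀=3 kN/m (0→w₀ over full span):
  y_1 = (w₀Lx³/12-w₀L²x²/6-w₀x⁵/(120L))/EI = (3·6·(24/5)³/12-3·6²·(24/5)²/6-3·(24/5)⁵/(120·6))/200000 = -63342/48828125 m
Load 2 — point force P=12 kN at a=18/5 m (b=L-a=12/5):
  y_2 = -Pa²(3x-a)/(6EI)  [x>a] = -12·(18/5)²·(3·(24/5)-(18/5))/(6·200000) = -2187/1562500 m
Load 3 — point force P=9 kN at a=9/2 m (b=L-a=3/2):
  y_3 = -Pa²(3x-a)/(6EI)  [x>a] = -9·(9/2)²·(3·(24/5)-(9/2))/(6·200000) = -24057/16000000 m
Superposition: y = Σ y_i = -210024333/50000000000 m ≈ -0.004200 m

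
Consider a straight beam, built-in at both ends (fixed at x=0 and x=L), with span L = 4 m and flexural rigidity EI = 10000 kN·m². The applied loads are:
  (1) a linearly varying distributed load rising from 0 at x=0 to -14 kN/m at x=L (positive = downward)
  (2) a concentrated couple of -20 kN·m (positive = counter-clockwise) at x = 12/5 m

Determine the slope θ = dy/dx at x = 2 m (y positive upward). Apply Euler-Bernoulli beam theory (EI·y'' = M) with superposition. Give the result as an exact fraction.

θ(2) = -17/150000 rad

Load 1 — triangular load w₀=-14 kN/m (0→w₀ over full span):
  θ_1 = -w₀(2x(L-x)(L-2x)(x+2L)+x²(L-x)²)/(120LEI) = -(-14)·(2·2·(4-2)·(4-2·2)·(2+2·4)+2²·(4-2)²)/(120·4·10000) = 7/150000 rad
Load 2 — applied couple M₀=-20 kN·m at a=12/5 m (b=L-a=8/5):
  θ_2 = (R_Ax²/2 - M_Ax)/EI  [x≤a] with R_A=-36/5, M_A=-32/5 = ((-36/5)·2²/2 - (-32/5)·2)/10000 = -1/6250 rad
Superposition: θ = Σ θ_i = -17/150000 rad ≈ -0.000113 rad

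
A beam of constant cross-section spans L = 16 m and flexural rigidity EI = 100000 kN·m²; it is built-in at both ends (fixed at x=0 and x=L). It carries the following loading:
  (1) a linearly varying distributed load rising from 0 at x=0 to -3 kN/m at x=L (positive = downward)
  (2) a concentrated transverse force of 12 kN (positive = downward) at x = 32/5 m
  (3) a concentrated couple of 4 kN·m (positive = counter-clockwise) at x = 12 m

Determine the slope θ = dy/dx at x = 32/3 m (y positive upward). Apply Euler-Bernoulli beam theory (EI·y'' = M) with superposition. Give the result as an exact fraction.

θ(32/3) = 6959/126562500 rad

Load 1 — triangular load w₀=-3 kN/m (0→w₀ over full span):
  θ_1 = -w₀(2x(L-x)(L-2x)(x+2L)+x²(L-x)²)/(120LEI) = -(-3)·(2·(32/3)·(16-(32/3))·(16-2·(32/3))·((32/3)+2·16)+(32/3)²·(16-(32/3))²)/(120·16·100000) = -448/1265625 rad
Load 2 — point force P=12 kN at a=32/5 m (b=L-a=48/5):
  θ_2 = Pa²(L-x)(2bL-(3b+a)(L-x))/(2L³EI)  [x>a] = 12·(32/5)²·(16-(32/3))·(2·(48/5)·16-(3·(48/5)+(32/5))·(16-(32/3)))/(2·16³·100000) = 448/1171875 rad
Load 3 — applied couple M₀=4 kN·m at a=12 m (b=L-a=4):
  θ_3 = (R_Ax²/2 - M_Ax)/EI  [x≤a] with R_A=9/32, M_A=5/4 = ((9/32)·(32/3)²/2 - (5/4)·(32/3))/100000 = 1/37500 rad
Superposition: θ = Σ θ_i = 6959/126562500 rad ≈ 0.000055 rad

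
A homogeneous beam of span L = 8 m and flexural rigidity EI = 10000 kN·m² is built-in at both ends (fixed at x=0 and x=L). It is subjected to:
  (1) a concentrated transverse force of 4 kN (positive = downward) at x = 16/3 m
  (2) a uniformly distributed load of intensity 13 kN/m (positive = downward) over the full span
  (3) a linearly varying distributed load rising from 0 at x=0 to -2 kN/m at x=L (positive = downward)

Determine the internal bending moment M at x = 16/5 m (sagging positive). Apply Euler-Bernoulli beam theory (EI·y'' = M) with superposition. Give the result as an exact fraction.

M(16/5) = 99248/3375 kN·m

Load 1 — point force P=4 kN at a=16/3 m (b=L-a=8/3):
  M_1 = Pb²(3a+b)x/L³ - Pab²/L²  [x≤a] = 4·(8/3)²·(3·(16/3)+(8/3))·(16/5)/8³ - 4·(16/3)·(8/3)²/8² = 128/135 kN·m
Load 2 — uniform load w=13 kN/m over full span:
  M_2 = wLx/2 - wL²/12 - wx²/2 = 13·8·(16/5)/2 - 13·8²/12 - 13·(16/5)²/2 = 2288/75 kN·m
Load 3 — triangular load w₀=-2 kN/m (0→w₀ over full span):
  M_3 = 3w₀Lx/20 - w₀L²/30 - w₀x³/(6L) = 3·(-2)·8·(16/5)/20 - (-2)·8²/30 - (-2)·(16/5)³/(6·8) = -256/125 kN·m
Superposition: M = Σ M_i = 99248/3375 kN·m ≈ 29.406815 kN·m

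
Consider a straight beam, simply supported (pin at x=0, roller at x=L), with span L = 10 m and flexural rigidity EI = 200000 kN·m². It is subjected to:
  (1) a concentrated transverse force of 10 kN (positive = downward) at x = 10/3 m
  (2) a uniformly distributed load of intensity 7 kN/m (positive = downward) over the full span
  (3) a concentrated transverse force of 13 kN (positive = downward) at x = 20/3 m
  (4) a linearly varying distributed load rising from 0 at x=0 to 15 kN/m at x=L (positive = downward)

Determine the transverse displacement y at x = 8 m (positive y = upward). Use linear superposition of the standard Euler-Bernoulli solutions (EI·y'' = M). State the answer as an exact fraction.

Load 1 — point force P=10 kN at a=10/3 m (b=L-a=20/3):
  y_1 = -Pa(L-x)(2Lx-a²-x²)/(6LEI)  [x>a] = -10·(10/3)·(10-8)·(2·10·8-(10/3)²-8²)/(6·10·200000) = -191/405000 m
Load 2 — uniform load w=7 kN/m over full span:
  y_2 = -wx(L³-2Lx²+x³)/(24EI) = -7·8·(10³-2·10·8²+8³)/(24·200000) = -203/75000 m
Load 3 — point force P=13 kN at a=20/3 m (b=L-a=10/3):
  y_3 = -Pa(L-x)(2Lx-a²-x²)/(6LEI)  [x>a] = -13·(20/3)·(10-8)·(2·10·8-(20/3)²-8²)/(6·10·200000) = -377/506250 m
Load 4 — triangular load w₀=15 kN/m (0→w₀ over full span):
  y_4 = -w₀x(7L⁴-10L²x²+3x⁴)/(360LEI) = -15·8·(7·10⁴-10·10²·8²+3·8⁴)/(360·10·200000) = -381/125000 m
Superposition: y = Σ y_i = -23527/3375000 m ≈ -0.006971 m

y(8) = -23527/3375000 m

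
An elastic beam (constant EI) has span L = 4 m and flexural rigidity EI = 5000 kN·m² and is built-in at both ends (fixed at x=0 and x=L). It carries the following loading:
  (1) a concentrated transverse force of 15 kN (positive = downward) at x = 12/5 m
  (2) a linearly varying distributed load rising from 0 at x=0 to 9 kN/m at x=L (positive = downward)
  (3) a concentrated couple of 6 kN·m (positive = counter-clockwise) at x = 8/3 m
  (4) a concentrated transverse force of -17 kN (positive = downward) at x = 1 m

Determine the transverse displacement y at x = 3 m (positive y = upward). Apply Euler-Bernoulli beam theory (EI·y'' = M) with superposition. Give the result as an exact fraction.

Load 1 — point force P=15 kN at a=12/5 m (b=L-a=8/5):
  y_1 = -Pa²(L-x)²(3bL-(3b+a)(L-x))/(6L³EI)  [x>a] = -15·(12/5)²·(4-3)²·(3·(8/5)·4-(3·(8/5)+(12/5))·(4-3))/(6·4³·5000) = -27/50000 m
Load 2 — triangular load w₀=9 kN/m (0→w₀ over full span):
  y_2 = -w₀x²(L-x)²(x+2L)/(120LEI) = -9·3²·(4-3)²·(3+2·4)/(120·4·5000) = -297/800000 m
Load 3 — applied couple M₀=6 kN·m at a=8/3 m (b=L-a=4/3):
  y_3 = (R_Ax³/6 - M_Ax²/2 - M₀(x-a)²/2)/EI  [x>a] with R_A=2, M_A=2 = (2·3³/6 - 2·3²/2 - 6·(3-(8/3))²/2)/5000 = -1/15000 m
Load 4 — point force P=-17 kN at a=1 m (b=L-a=3):
  y_4 = -Pa²(L-x)²(3bL-(3b+a)(L-x))/(6L³EI)  [x>a] = -(-17)·1²·(4-3)²·(3·3·4-(3·3+1)·(4-3))/(6·4³·5000) = 221/960000 m
Superposition: y = Σ y_i = -3589/4800000 m ≈ -0.000748 m

y(3) = -3589/4800000 m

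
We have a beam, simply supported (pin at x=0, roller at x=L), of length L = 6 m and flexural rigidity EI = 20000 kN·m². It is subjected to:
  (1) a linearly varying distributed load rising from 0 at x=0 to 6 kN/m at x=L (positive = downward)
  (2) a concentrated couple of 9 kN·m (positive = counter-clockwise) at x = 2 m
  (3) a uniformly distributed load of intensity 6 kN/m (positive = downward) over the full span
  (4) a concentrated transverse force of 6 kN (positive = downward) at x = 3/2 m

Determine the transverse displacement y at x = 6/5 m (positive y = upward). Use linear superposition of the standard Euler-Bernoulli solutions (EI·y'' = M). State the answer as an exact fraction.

Load 1 — triangular load w₀=6 kN/m (0→w₀ over full span):
  y_1 = -w₀x(7L⁴-10L²x²+3x⁴)/(360LEI) = -6·(6/5)·(7·6⁴-10·6²·(6/5)²+3·(6/5)⁴)/(360·6·20000) = -13932/9765625 m
Load 2 — applied couple M₀=9 kN·m at a=2 m (b=L-a=4):
  y_2 = (M₀x³/(6L)+C₁x)/EI  [x≤a] with C₁=M₀(3b²-L²)/(6L)=3 = (9·(6/5)³/(6·6)+3·(6/5))/20000 = 63/312500 m
Load 3 — uniform load w=6 kN/m over full span:
  y_3 = -wx(L³-2Lx²+x³)/(24EI) = -6·(6/5)·(6³-2·6·(6/5)²+(6/5)³)/(24·20000) = -2349/781250 m
Load 4 — point force P=6 kN at a=3/2 m (b=L-a=9/2):
  y_4 = -Pbx(L²-b²-x²)/(6LEI)  [x≤a] = -6·(9/2)·(6/5)·(6²-(9/2)²-(6/5)²)/(6·6·20000) = -12879/20000000 m
Superposition: y = Σ y_i = -12189267/2500000000 m ≈ -0.004876 m

y(6/5) = -12189267/2500000000 m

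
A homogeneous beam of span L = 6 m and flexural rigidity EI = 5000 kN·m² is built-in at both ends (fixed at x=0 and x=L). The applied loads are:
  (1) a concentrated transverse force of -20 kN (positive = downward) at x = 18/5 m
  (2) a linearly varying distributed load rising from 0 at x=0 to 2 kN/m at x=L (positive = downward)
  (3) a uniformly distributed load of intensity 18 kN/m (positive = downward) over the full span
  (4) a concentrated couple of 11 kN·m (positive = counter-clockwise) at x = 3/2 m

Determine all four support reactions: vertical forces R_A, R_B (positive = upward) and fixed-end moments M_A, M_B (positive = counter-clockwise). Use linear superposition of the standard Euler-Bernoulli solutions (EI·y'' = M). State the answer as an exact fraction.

Load 1 — point force P=-20 kN at a=18/5 m (b=L-a=12/5):
  R_A = Pb²(3a+b)/L³ = (-20)·(12/5)²·(3·(18/5)+(12/5))/6³ = -176/25 kN
  M_A = Pab²/L² = (-20)·(18/5)·(12/5)²/6² = -288/25 kN·m
  R_B = Pa²(a+3b)/L³ = (-20)·(18/5)²·((18/5)+3·(12/5))/6³ = -324/25 kN
  M_B = -Pa²b/L² = -(-20)·(18/5)²·(12/5)/6² = 432/25 kN·m
Load 2 — triangular load w₀=2 kN/m (0→w₀ over full span):
  R_A = 3w₀L/20 = 3·2·6/20 = 9/5 kN
  M_A = w₀L²/30 = 2·6²/30 = 12/5 kN·m
  R_B = 7w₀L/20 = 7·2·6/20 = 21/5 kN
  M_B = -w₀L²/20 = -2·6²/20 = -18/5 kN·m
Load 3 — uniform load w=18 kN/m over full span:
  R_A = wL/2 = 18·6/2 = 54 kN
  M_A = wL²/12 = 18·6²/12 = 54 kN·m
  R_B = wL/2 = 18·6/2 = 54 kN
  M_B = -wL²/12 = -18·6²/12 = -54 kN·m
Load 4 — applied couple M₀=11 kN·m at a=3/2 m (b=L-a=9/2):
  R_A = 6M₀ab/L³ = 6·11·(3/2)·(9/2)/6³ = 33/16 kN
  M_A = M₀b(2a-b)/L² = 11·(9/2)·(2·(3/2)-(9/2))/6² = -33/16 kN·m
  R_B = -6M₀ab/L³ = -6·11·(3/2)·(9/2)/6³ = -33/16 kN
  M_B = M₀a(2b-a)/L² = 11·(3/2)·(2·(9/2)-(3/2))/6² = 55/16 kN·m
Superposition: R_A = 20329/400 kN, M_A = 17127/400 kN·m, R_B = 17271/400 kN, M_B = -14753/400 kN·m

R_A = 20329/400 kN, M_A = 17127/400 kN·m, R_B = 17271/400 kN, M_B = -14753/400 kN·m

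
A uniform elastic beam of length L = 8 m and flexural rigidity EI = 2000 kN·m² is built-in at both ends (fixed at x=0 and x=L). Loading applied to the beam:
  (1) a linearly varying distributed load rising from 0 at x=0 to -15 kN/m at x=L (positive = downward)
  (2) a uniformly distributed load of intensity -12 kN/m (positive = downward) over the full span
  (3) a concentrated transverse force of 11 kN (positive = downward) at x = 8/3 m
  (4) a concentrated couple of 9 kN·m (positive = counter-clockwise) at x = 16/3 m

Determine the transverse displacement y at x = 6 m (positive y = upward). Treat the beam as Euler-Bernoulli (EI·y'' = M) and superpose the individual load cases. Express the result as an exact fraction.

Load 1 — triangular load w₀=-15 kN/m (0→w₀ over full span):
  y_1 = -w₀x²(L-x)²(x+2L)/(120LEI) = -(-15)·6²·(8-6)²·(6+2·8)/(120·8·2000) = 99/4000 m
Load 2 — uniform load w=-12 kN/m over full span:
  y_2 = -wx²(L-x)²/(24EI) = -(-12)·6²·(8-6)²/(24·2000) = 9/250 m
Load 3 — point force P=11 kN at a=8/3 m (b=L-a=16/3):
  y_3 = -Pa²(L-x)²(3bL-(3b+a)(L-x))/(6L³EI)  [x>a] = -11·(8/3)²·(8-6)²·(3·(16/3)·8-(3·(16/3)+(8/3))·(8-6))/(6·8³·2000) = -187/40500 m
Load 4 — applied couple M₀=9 kN·m at a=16/3 m (b=L-a=8/3):
  y_4 = (R_Ax³/6 - M_Ax²/2 - M₀(x-a)²/2)/EI  [x>a] with R_A=3/2, M_A=3 = ((3/2)·6³/6 - 3·6²/2 - 9·(6-(16/3))²/2)/2000 = -1/1000 m
Superposition: y = Σ y_i = 17863/324000 m ≈ 0.055133 m

y(6) = 17863/324000 m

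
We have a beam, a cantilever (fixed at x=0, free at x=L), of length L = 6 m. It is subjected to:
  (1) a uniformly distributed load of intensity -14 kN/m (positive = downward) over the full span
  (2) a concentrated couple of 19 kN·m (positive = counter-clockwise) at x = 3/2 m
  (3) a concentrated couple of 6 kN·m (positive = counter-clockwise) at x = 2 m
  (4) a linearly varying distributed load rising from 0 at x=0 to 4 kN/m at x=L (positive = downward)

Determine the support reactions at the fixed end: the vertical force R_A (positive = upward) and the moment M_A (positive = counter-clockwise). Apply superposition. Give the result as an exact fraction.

R_A = -72 kN, M_A = -229 kN·m

Load 1 — uniform load w=-14 kN/m over full span:
  R_A = wL = (-14)·6 = -84 kN
  M_A = wL²/2 = (-14)·6²/2 = -252 kN·m
Load 2 — applied couple M₀=19 kN·m at a=3/2 m (b=L-a=9/2):
  R_A = 0 kN
  M_A = -M₀ = -19 kN·m
Load 3 — applied couple M₀=6 kN·m at a=2 m (b=L-a=4):
  R_A = 0 kN
  M_A = -M₀ = -6 kN·m
Load 4 — triangular load w₀=4 kN/m (0→w₀ over full span):
  R_A = w₀L/2 = 4·6/2 = 12 kN
  M_A = w₀L²/3 = 4·6²/3 = 48 kN·m
Superposition: R_A = -72 kN, M_A = -229 kN·m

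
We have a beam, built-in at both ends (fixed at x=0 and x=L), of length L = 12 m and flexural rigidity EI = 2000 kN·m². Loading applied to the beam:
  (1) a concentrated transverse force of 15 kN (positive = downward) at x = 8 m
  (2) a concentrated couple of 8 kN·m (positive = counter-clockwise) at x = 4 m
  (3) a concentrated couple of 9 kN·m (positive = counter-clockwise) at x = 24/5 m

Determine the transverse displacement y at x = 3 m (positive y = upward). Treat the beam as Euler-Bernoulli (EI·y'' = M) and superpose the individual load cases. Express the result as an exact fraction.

y(3) = -77/4000 m

Load 1 — point force P=15 kN at a=8 m (b=L-a=4):
  y_1 = -Pb²x²(3aL-(3a+b)x)/(6L³EI)  [x≤a] = -15·4²·3²·(3·8·12-(3·8+4)·3)/(6·12³·2000) = -17/800 m
Load 2 — applied couple M₀=8 kN·m at a=4 m (b=L-a=8):
  y_2 = (R_Ax³/6 - M_Ax²/2)/EI  [x≤a] with R_A=8/9, M_A=0 = ((8/9)·3³/6 - 0·3²/2)/2000 = 1/500 m
Load 3 — applied couple M₀=9 kN·m at a=24/5 m (b=L-a=36/5):
  y_3 = (R_Ax³/6 - M_Ax²/2)/EI  [x≤a] with R_A=27/25, M_A=27/25 = ((27/25)·3³/6 - (27/25)·3²/2)/2000 = 0 m
Superposition: y = Σ y_i = -77/4000 m ≈ -0.019250 m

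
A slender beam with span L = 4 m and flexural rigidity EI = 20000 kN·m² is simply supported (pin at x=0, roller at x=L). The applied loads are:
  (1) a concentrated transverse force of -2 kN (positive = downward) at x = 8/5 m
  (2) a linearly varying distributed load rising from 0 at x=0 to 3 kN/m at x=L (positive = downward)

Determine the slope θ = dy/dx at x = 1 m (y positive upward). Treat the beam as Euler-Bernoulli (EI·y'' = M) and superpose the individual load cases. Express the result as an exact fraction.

θ(1) = -15799/240000000 rad

Load 1 — point force P=-2 kN at a=8/5 m (b=L-a=12/5):
  θ_1 = -Pb(L²-b²-3x²)/(6LEI)  [x≤a] = -(-2)·(12/5)·(4²-(12/5)²-3·1²)/(6·4·20000) = 181/2500000 rad
Load 2 — triangular load w₀=3 kN/m (0→w₀ over full span):
  θ_2 = -w₀(7L⁴-30L²x²+15x⁴)/(360LEI) = -3·(7·4⁴-30·4²·1²+15·1⁴)/(360·4·20000) = -1327/9600000 rad
Superposition: θ = Σ θ_i = -15799/240000000 rad ≈ -0.000066 rad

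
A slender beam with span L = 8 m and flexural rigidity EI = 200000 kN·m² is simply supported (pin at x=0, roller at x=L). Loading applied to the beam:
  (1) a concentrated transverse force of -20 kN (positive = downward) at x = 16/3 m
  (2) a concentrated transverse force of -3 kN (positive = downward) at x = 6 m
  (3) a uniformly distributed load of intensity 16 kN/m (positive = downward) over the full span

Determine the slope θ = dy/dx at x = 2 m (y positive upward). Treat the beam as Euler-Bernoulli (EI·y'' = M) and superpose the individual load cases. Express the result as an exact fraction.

θ(2) = -7241/8100000 rad

Load 1 — point force P=-20 kN at a=16/3 m (b=L-a=8/3):
  θ_1 = -Pb(L²-b²-3x²)/(6LEI)  [x≤a] = -(-20)·(8/3)·(8²-(8/3)²-3·2²)/(6·8·200000) = 101/405000 rad
Load 2 — point force P=-3 kN at a=6 m (b=L-a=2):
  θ_2 = -Pb(L²-b²-3x²)/(6LEI)  [x≤a] = -(-3)·2·(8²-2²-3·2²)/(6·8·200000) = 3/100000 rad
Load 3 — uniform load w=16 kN/m over full span:
  θ_3 = -w(L³-6Lx²+4x³)/(24EI) = -16·(8³-6·8·2²+4·2³)/(24·200000) = -11/9375 rad
Superposition: θ = Σ θ_i = -7241/8100000 rad ≈ -0.000894 rad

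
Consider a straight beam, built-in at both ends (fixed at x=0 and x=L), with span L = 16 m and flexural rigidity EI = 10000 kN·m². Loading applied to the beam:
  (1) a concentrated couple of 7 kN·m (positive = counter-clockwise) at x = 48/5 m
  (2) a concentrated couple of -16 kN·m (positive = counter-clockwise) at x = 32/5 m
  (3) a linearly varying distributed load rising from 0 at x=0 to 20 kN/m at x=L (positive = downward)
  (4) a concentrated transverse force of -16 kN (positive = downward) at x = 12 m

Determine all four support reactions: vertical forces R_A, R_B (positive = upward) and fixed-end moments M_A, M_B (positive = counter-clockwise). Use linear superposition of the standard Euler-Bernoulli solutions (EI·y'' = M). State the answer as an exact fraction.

Load 1 — applied couple M₀=7 kN·m at a=48/5 m (b=L-a=32/5):
  R_A = 6M₀ab/L³ = 6·7·(48/5)·(32/5)/16³ = 63/100 kN
  M_A = M₀b(2a-b)/L² = 7·(32/5)·(2·(48/5)-(32/5))/16² = 56/25 kN·m
  R_B = -6M₀ab/L³ = -6·7·(48/5)·(32/5)/16³ = -63/100 kN
  M_B = M₀a(2b-a)/L² = 7·(48/5)·(2·(32/5)-(48/5))/16² = 21/25 kN·m
Load 2 — applied couple M₀=-16 kN·m at a=32/5 m (b=L-a=48/5):
  R_A = 6M₀ab/L³ = 6·(-16)·(32/5)·(48/5)/16³ = -36/25 kN
  M_A = M₀b(2a-b)/L² = (-16)·(48/5)·(2·(32/5)-(48/5))/16² = -48/25 kN·m
  R_B = -6M₀ab/L³ = -6·(-16)·(32/5)·(48/5)/16³ = 36/25 kN
  M_B = M₀a(2b-a)/L² = (-16)·(32/5)·(2·(48/5)-(32/5))/16² = -128/25 kN·m
Load 3 — triangular load w₀=20 kN/m (0→w₀ over full span):
  R_A = 3w₀L/20 = 3·20·16/20 = 48 kN
  M_A = w₀L²/30 = 20·16²/30 = 512/3 kN·m
  R_B = 7w₀L/20 = 7·20·16/20 = 112 kN
  M_B = -w₀L²/20 = -20·16²/20 = -256 kN·m
Load 4 — point force P=-16 kN at a=12 m (b=L-a=4):
  R_A = Pb²(3a+b)/L³ = (-16)·4²·(3·12+4)/16³ = -5/2 kN
  M_A = Pab²/L² = (-16)·12·4²/16² = -12 kN·m
  R_B = Pa²(a+3b)/L³ = (-16)·12²·(12+3·4)/16³ = -27/2 kN
  M_B = -Pa²b/L² = -(-16)·12²·4/16² = 36 kN·m
Superposition: R_A = 4469/100 kN, M_A = 11924/75 kN·m, R_B = 9931/100 kN, M_B = -5607/25 kN·m

R_A = 4469/100 kN, M_A = 11924/75 kN·m, R_B = 9931/100 kN, M_B = -5607/25 kN·m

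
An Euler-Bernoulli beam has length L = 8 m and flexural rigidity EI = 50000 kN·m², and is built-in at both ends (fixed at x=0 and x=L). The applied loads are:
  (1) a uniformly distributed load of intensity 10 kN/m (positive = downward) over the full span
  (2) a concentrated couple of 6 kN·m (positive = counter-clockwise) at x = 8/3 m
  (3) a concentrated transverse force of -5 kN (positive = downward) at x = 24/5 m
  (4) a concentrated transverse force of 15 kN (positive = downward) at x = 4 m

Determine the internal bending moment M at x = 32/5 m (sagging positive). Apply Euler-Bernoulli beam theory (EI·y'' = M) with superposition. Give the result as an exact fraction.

M(32/5) = -1559/375 kN·m

Load 1 — uniform load w=10 kN/m over full span:
  M_1 = wLx/2 - wL²/12 - wx²/2 = 10·8·(32/5)/2 - 10·8²/12 - 10·(32/5)²/2 = -32/15 kN·m
Load 2 — applied couple M₀=6 kN·m at a=8/3 m (b=L-a=16/3):
  M_2 = R_Ax - M_A - M₀  [x>a] with R_A=1, M_A=0 = 1·(32/5) - 0 - 6 = 2/5 kN·m
Load 3 — point force P=-5 kN at a=24/5 m (b=L-a=16/5):
  M_3 = Pa²(a+3b)(L-x)/L³ - Pa²b/L²  [x>a] = (-5)·(24/5)²·((24/5)+3·(16/5))·(8-(32/5))/8³ - (-5)·(24/5)²·(16/5)/8² = 72/125 kN·m
Load 4 — point force P=15 kN at a=4 m (b=L-a=4):
  M_4 = Pa²(a+3b)(L-x)/L³ - Pa²b/L²  [x>a] = 15·4²·(4+3·4)·(8-(32/5))/8³ - 15·4²·4/8² = -3 kN·m
Superposition: M = Σ M_i = -1559/375 kN·m ≈ -4.157333 kN·m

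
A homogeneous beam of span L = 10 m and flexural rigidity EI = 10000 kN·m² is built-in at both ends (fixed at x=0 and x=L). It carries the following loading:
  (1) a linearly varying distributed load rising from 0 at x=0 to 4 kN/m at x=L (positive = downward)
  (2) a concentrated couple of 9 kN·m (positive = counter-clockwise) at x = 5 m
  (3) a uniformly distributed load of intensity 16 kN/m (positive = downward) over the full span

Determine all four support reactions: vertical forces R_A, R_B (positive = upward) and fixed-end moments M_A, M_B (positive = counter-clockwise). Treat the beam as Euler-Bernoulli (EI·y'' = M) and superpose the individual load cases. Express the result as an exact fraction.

R_A = 1747/20 kN, M_A = 1787/12 kN·m, R_B = 1853/20 kN, M_B = -1813/12 kN·m

Load 1 — triangular load w₀=4 kN/m (0→w₀ over full span):
  R_A = 3w₀L/20 = 3·4·10/20 = 6 kN
  M_A = w₀L²/30 = 4·10²/30 = 40/3 kN·m
  R_B = 7w₀L/20 = 7·4·10/20 = 14 kN
  M_B = -w₀L²/20 = -4·10²/20 = -20 kN·m
Load 2 — applied couple M₀=9 kN·m at a=5 m (b=L-a=5):
  R_A = 6M₀ab/L³ = 6·9·5·5/10³ = 27/20 kN
  M_A = M₀b(2a-b)/L² = 9·5·(2·5-5)/10² = 9/4 kN·m
  R_B = -6M₀ab/L³ = -6·9·5·5/10³ = -27/20 kN
  M_B = M₀a(2b-a)/L² = 9·5·(2·5-5)/10² = 9/4 kN·m
Load 3 — uniform load w=16 kN/m over full span:
  R_A = wL/2 = 16·10/2 = 80 kN
  M_A = wL²/12 = 16·10²/12 = 400/3 kN·m
  R_B = wL/2 = 16·10/2 = 80 kN
  M_B = -wL²/12 = -16·10²/12 = -400/3 kN·m
Superposition: R_A = 1747/20 kN, M_A = 1787/12 kN·m, R_B = 1853/20 kN, M_B = -1813/12 kN·m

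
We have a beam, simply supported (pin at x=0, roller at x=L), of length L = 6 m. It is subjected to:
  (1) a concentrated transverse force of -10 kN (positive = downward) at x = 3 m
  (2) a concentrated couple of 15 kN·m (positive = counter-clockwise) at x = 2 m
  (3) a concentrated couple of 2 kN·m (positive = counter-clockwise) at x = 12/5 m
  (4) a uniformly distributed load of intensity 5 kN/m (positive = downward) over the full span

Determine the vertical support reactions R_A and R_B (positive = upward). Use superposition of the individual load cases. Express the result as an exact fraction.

R_A = 77/6 kN, R_B = 43/6 kN

Load 1 — point force P=-10 kN at a=3 m (b=L-a=3):
  R_A = Pb/L = (-10)·3/6 = -5 kN
  R_B = Pa/L = (-10)·3/6 = -5 kN
Load 2 — applied couple M₀=15 kN·m at a=2 m (b=L-a=4):
  R_A = M₀/L = 15/6 = 5/2 kN
  R_B = -M₀/L = -15/6 = -5/2 kN
Load 3 — applied couple M₀=2 kN·m at a=12/5 m (b=L-a=18/5):
  R_A = M₀/L = 2/6 = 1/3 kN
  R_B = -M₀/L = -2/6 = -1/3 kN
Load 4 — uniform load w=5 kN/m over full span:
  R_A = wL/2 = 5·6/2 = 15 kN
  R_B = wL/2 = 5·6/2 = 15 kN
Superposition: R_A = 77/6 kN, R_B = 43/6 kN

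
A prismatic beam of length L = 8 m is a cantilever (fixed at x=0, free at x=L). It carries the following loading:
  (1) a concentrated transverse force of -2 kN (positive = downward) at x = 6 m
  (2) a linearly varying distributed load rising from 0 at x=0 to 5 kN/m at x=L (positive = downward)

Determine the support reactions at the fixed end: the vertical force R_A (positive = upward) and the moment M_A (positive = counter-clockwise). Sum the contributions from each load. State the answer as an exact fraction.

R_A = 18 kN, M_A = 284/3 kN·m

Load 1 — point force P=-2 kN at a=6 m (b=L-a=2):
  R_A = P = (-2) = -2 kN
  M_A = Pa = (-2)·6 = -12 kN·m
Load 2 — triangular load w₀=5 kN/m (0→w₀ over full span):
  R_A = w₀L/2 = 5·8/2 = 20 kN
  M_A = w₀L²/3 = 5·8²/3 = 320/3 kN·m
Superposition: R_A = 18 kN, M_A = 284/3 kN·m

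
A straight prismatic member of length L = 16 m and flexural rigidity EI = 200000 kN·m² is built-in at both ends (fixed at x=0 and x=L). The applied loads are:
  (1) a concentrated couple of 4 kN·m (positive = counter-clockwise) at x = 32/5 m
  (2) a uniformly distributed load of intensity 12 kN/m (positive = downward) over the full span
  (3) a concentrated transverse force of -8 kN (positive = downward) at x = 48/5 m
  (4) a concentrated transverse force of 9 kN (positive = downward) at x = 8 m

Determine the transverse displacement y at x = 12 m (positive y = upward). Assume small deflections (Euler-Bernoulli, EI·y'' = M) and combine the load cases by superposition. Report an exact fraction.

Load 1 — applied couple M₀=4 kN·m at a=32/5 m (b=L-a=48/5):
  y_1 = (R_Ax³/6 - M_Ax²/2 - M₀(x-a)²/2)/EI  [x>a] with R_A=9/25, M_A=12/25 = ((9/25)·12³/6 - (12/25)·12²/2 - 4·(12-(32/5))²/2)/200000 = 1/31250 m
Load 2 — uniform load w=12 kN/m over full span:
  y_2 = -wx²(L-x)²/(24EI) = -12·12²·(16-12)²/(24·200000) = -18/3125 m
Load 3 — point force P=-8 kN at a=48/5 m (b=L-a=32/5):
  y_3 = -Pa²(L-x)²(3bL-(3b+a)(L-x))/(6L³EI)  [x>a] = -(-8)·(48/5)²·(16-12)²·(3·(32/5)·16-(3·(32/5)+(48/5))·(16-12))/(6·16³·200000) = 36/78125 m
Load 4 — point force P=9 kN at a=8 m (b=L-a=8):
  y_4 = -Pa²(L-x)²(3bL-(3b+a)(L-x))/(6L³EI)  [x>a] = -9·8²·(16-12)²·(3·8·16-(3·8+8)·(16-12))/(6·16³·200000) = -3/6250 m
Superposition: y = Σ y_i = -449/78125 m ≈ -0.005747 m

y(12) = -449/78125 m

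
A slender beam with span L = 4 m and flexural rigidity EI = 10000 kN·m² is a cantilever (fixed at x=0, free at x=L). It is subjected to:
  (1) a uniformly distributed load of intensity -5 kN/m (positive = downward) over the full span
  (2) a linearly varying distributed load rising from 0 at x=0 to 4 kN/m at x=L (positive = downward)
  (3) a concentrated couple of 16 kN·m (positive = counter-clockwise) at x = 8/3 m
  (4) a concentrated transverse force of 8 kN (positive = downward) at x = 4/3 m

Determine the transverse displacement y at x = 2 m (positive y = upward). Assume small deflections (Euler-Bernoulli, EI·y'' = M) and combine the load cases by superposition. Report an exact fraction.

y(2) = 9181/2025000 m

Load 1 — uniform load w=-5 kN/m over full span:
  y_1 = -wx²(x²-4Lx+6L²)/(24EI) = -(-5)·2²·(2²-4·4·2+6·4²)/(24·10000) = 17/3000 m
Load 2 — triangular load w₀=4 kN/m (0→w₀ over full span):
  y_2 = (w₀Lx³/12-w₀L²x²/6-w₀x⁵/(120L))/EI = (4·4·2³/12-4·4²·2²/6-4·2⁵/(120·4))/10000 = -121/37500 m
Load 3 — applied couple M₀=16 kN·m at a=8/3 m (b=L-a=4/3):
  y_3 = M₀x²/(2EI)  [x≤a] = 16·2²/(2·10000) = 2/625 m
Load 4 — point force P=8 kN at a=4/3 m (b=L-a=8/3):
  y_4 = -Pa²(3x-a)/(6EI)  [x>a] = -8·(4/3)²·(3·2-(4/3))/(6·10000) = -56/50625 m
Superposition: y = Σ y_i = 9181/2025000 m ≈ 0.004534 m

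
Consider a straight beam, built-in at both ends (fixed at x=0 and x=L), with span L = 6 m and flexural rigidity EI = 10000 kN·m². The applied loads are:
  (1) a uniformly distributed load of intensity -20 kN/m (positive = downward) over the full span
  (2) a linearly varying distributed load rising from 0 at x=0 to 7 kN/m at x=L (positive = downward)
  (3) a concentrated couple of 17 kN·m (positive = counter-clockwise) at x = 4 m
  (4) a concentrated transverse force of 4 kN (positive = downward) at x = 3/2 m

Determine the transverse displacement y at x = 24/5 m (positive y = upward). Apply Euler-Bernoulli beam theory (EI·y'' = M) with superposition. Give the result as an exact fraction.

y(24/5) = 1281937/625000000 m

Load 1 — uniform load w=-20 kN/m over full span:
  y_1 = -wx²(L-x)²/(24EI) = -(-20)·(24/5)²·(6-(24/5))²/(24·10000) = 216/78125 m
Load 2 — triangular load w₀=7 kN/m (0→w₀ over full span):
  y_2 = -w₀x²(L-x)²(x+2L)/(120LEI) = -7·(24/5)²·(6-(24/5))²·((24/5)+2·6)/(120·6·10000) = -5292/9765625 m
Load 3 — applied couple M₀=17 kN·m at a=4 m (b=L-a=2):
  y_3 = (R_Ax³/6 - M_Ax²/2 - M₀(x-a)²/2)/EI  [x>a] with R_A=34/9, M_A=17/3 = ((34/9)·(24/5)³/6 - (17/3)·(24/5)²/2 - 17·((24/5)-4)²/2)/10000 = -17/156250 m
Load 4 — point force P=4 kN at a=3/2 m (b=L-a=9/2):
  y_4 = -Pa²(L-x)²(3bL-(3b+a)(L-x))/(6L³EI)  [x>a] = -4·(3/2)²·(6-(24/5))²·(3·(9/2)·6-(3·(9/2)+(3/2))·(6-(24/5)))/(6·6³·10000) = -63/1000000 m
Superposition: y = Σ y_i = 1281937/625000000 m ≈ 0.002051 m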